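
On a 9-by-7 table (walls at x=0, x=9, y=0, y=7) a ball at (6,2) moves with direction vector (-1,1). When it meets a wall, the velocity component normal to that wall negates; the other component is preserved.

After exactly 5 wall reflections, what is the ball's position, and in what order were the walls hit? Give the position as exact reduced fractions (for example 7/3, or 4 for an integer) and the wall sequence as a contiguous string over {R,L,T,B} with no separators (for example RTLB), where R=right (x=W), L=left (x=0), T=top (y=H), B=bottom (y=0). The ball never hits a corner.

Final position: (5,7)
Wall sequence: TLBRT

1. t=5 → T at (1,7); v=(-1,-1)
2. t=1 → L at (0,6); v=(1,-1)
3. t=6 → B at (6,0); v=(1,1)
4. t=3 → R at (9,3); v=(-1,1)
5. t=4 → T at (5,7); v=(-1,-1)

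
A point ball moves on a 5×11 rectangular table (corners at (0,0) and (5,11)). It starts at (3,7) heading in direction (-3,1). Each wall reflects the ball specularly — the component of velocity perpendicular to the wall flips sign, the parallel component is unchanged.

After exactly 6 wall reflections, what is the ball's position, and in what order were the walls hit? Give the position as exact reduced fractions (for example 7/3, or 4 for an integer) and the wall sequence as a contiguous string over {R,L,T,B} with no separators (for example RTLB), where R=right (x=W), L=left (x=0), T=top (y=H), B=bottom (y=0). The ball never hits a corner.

Final position: (0,22/3)
Wall sequence: LRTLRL

1. t=1 → L at (0,8); v=(3,1)
2. t=5/3 → R at (5,29/3); v=(-3,1)
3. t=4/3 → T at (1,11); v=(-3,-1)
4. t=1/3 → L at (0,32/3); v=(3,-1)
5. t=5/3 → R at (5,9); v=(-3,-1)
6. t=5/3 → L at (0,22/3); v=(3,-1)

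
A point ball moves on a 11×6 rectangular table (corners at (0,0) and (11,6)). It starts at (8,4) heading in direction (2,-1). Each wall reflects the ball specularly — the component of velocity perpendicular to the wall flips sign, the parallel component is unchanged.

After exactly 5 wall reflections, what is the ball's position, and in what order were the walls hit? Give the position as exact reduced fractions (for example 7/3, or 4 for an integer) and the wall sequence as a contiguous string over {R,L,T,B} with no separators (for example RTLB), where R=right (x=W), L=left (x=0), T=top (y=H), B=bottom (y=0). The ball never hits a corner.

Final position: (11,7/2)
Wall sequence: RBLTR

1. t=3/2 → R at (11,5/2); v=(-2,-1)
2. t=5/2 → B at (6,0); v=(-2,1)
3. t=3 → L at (0,3); v=(2,1)
4. t=3 → T at (6,6); v=(2,-1)
5. t=5/2 → R at (11,7/2); v=(-2,-1)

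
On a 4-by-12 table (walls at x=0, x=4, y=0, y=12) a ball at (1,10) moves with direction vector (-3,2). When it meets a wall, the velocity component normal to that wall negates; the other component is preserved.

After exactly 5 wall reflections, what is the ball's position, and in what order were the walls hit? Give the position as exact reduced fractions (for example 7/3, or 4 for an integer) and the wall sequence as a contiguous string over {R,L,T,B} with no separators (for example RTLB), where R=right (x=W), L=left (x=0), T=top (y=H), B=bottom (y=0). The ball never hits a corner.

Final position: (4,16/3)
Wall sequence: LTRLR

1. t=1/3 → L at (0,32/3); v=(3,2)
2. t=2/3 → T at (2,12); v=(3,-2)
3. t=2/3 → R at (4,32/3); v=(-3,-2)
4. t=4/3 → L at (0,8); v=(3,-2)
5. t=4/3 → R at (4,16/3); v=(-3,-2)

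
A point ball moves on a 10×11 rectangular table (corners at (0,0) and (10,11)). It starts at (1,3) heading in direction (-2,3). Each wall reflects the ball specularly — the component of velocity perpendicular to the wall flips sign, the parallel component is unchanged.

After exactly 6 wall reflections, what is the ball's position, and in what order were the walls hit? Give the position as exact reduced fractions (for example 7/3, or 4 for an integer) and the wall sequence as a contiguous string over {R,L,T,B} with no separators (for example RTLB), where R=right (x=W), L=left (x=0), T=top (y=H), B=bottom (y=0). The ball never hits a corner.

1. t=1/2 → L at (0,9/2); v=(2,3)
2. t=13/6 → T at (13/3,11); v=(2,-3)
3. t=17/6 → R at (10,5/2); v=(-2,-3)
4. t=5/6 → B at (25/3,0); v=(-2,3)
5. t=11/3 → T at (1,11); v=(-2,-3)
6. t=1/2 → L at (0,19/2); v=(2,-3)

Final position: (0,19/2)
Wall sequence: LTRBTL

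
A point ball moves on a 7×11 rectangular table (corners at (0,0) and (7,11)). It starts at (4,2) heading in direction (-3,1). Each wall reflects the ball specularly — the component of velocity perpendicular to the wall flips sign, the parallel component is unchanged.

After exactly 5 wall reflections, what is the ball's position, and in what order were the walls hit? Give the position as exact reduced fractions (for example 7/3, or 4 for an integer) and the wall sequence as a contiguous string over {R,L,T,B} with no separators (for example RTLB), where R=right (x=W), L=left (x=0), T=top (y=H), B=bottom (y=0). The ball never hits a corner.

1. t=4/3 → L at (0,10/3); v=(3,1)
2. t=7/3 → R at (7,17/3); v=(-3,1)
3. t=7/3 → L at (0,8); v=(3,1)
4. t=7/3 → R at (7,31/3); v=(-3,1)
5. t=2/3 → T at (5,11); v=(-3,-1)

Final position: (5,11)
Wall sequence: LRLRT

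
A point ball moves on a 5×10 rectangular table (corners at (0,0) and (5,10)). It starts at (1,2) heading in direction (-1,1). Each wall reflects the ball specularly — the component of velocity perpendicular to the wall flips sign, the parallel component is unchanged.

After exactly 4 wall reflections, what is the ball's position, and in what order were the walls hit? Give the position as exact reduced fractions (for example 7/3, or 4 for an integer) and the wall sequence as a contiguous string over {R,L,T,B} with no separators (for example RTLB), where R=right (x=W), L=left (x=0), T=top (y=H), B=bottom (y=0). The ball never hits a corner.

1. t=1 → L at (0,3); v=(1,1)
2. t=5 → R at (5,8); v=(-1,1)
3. t=2 → T at (3,10); v=(-1,-1)
4. t=3 → L at (0,7); v=(1,-1)

Final position: (0,7)
Wall sequence: LRTL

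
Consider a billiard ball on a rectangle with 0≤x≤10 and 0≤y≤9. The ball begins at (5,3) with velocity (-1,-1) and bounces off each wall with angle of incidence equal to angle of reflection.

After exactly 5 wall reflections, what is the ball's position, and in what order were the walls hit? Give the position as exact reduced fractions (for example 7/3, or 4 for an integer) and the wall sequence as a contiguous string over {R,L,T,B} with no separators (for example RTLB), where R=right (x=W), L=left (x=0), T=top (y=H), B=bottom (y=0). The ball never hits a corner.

Final position: (4,0)
Wall sequence: BLTRB

1. t=3 → B at (2,0); v=(-1,1)
2. t=2 → L at (0,2); v=(1,1)
3. t=7 → T at (7,9); v=(1,-1)
4. t=3 → R at (10,6); v=(-1,-1)
5. t=6 → B at (4,0); v=(-1,1)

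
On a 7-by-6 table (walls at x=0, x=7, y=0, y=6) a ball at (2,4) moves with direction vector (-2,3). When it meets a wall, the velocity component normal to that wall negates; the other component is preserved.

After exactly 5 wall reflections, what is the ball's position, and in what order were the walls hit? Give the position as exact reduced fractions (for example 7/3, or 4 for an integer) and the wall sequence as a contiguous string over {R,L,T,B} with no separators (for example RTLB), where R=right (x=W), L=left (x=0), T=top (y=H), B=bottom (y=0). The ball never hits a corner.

1. t=2/3 → T at (2/3,6); v=(-2,-3)
2. t=1/3 → L at (0,5); v=(2,-3)
3. t=5/3 → B at (10/3,0); v=(2,3)
4. t=11/6 → R at (7,11/2); v=(-2,3)
5. t=1/6 → T at (20/3,6); v=(-2,-3)

Final position: (20/3,6)
Wall sequence: TLBRT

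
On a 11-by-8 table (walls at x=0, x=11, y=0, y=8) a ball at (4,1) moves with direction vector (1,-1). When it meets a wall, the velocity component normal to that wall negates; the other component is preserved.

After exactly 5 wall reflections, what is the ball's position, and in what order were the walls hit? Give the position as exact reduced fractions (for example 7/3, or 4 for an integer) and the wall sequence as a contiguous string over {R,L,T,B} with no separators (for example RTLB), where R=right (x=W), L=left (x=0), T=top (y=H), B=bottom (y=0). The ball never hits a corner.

Final position: (0,1)
Wall sequence: BRTBL

1. t=1 → B at (5,0); v=(1,1)
2. t=6 → R at (11,6); v=(-1,1)
3. t=2 → T at (9,8); v=(-1,-1)
4. t=8 → B at (1,0); v=(-1,1)
5. t=1 → L at (0,1); v=(1,1)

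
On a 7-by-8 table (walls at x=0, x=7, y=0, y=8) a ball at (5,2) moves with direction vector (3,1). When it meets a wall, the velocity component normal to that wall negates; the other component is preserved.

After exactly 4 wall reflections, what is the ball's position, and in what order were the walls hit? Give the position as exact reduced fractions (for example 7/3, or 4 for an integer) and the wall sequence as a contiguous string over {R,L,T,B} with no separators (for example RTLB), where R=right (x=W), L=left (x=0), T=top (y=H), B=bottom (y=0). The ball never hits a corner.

Final position: (5,8)
Wall sequence: RLRT

1. t=2/3 → R at (7,8/3); v=(-3,1)
2. t=7/3 → L at (0,5); v=(3,1)
3. t=7/3 → R at (7,22/3); v=(-3,1)
4. t=2/3 → T at (5,8); v=(-3,-1)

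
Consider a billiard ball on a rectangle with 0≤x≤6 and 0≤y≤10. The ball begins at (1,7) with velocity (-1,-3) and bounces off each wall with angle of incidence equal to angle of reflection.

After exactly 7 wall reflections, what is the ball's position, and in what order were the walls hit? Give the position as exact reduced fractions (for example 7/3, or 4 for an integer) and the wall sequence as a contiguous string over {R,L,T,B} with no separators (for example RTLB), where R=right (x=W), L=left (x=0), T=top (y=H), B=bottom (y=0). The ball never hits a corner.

1. t=1 → L at (0,4); v=(1,-3)
2. t=4/3 → B at (4/3,0); v=(1,3)
3. t=10/3 → T at (14/3,10); v=(1,-3)
4. t=4/3 → R at (6,6); v=(-1,-3)
5. t=2 → B at (4,0); v=(-1,3)
6. t=10/3 → T at (2/3,10); v=(-1,-3)
7. t=2/3 → L at (0,8); v=(1,-3)

Final position: (0,8)
Wall sequence: LBTRBTL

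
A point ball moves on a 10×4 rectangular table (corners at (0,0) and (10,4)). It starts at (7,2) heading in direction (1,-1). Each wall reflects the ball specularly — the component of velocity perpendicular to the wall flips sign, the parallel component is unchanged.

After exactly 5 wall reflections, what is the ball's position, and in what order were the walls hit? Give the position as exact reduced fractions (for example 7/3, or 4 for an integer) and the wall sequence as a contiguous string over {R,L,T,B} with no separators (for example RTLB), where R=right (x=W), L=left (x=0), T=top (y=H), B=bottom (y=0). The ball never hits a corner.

1. t=2 → B at (9,0); v=(1,1)
2. t=1 → R at (10,1); v=(-1,1)
3. t=3 → T at (7,4); v=(-1,-1)
4. t=4 → B at (3,0); v=(-1,1)
5. t=3 → L at (0,3); v=(1,1)

Final position: (0,3)
Wall sequence: BRTBL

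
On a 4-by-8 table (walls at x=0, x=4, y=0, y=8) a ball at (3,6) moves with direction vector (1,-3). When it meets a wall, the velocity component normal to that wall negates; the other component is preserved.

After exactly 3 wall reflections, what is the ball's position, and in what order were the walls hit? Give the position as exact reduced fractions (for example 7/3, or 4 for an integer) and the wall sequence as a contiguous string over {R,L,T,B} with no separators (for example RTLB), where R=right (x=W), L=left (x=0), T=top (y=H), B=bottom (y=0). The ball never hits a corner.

Final position: (1/3,8)
Wall sequence: RBT

1. t=1 → R at (4,3); v=(-1,-3)
2. t=1 → B at (3,0); v=(-1,3)
3. t=8/3 → T at (1/3,8); v=(-1,-3)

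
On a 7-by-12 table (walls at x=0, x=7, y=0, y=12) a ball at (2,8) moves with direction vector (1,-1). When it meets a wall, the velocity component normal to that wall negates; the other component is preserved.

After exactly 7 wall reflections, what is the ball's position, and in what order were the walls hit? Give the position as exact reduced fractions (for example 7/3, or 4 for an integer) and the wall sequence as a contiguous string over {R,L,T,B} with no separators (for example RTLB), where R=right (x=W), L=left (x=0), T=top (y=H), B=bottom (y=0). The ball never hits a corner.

Final position: (6,0)
Wall sequence: RBLRTLB

1. t=5 → R at (7,3); v=(-1,-1)
2. t=3 → B at (4,0); v=(-1,1)
3. t=4 → L at (0,4); v=(1,1)
4. t=7 → R at (7,11); v=(-1,1)
5. t=1 → T at (6,12); v=(-1,-1)
6. t=6 → L at (0,6); v=(1,-1)
7. t=6 → B at (6,0); v=(1,1)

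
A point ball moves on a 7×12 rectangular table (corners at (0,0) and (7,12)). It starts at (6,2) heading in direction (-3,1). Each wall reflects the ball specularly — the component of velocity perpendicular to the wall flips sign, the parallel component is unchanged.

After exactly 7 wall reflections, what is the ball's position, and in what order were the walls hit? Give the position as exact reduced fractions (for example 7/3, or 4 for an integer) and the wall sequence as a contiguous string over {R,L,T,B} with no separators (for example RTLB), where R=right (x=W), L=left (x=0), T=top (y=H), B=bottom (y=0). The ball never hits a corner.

1. t=2 → L at (0,4); v=(3,1)
2. t=7/3 → R at (7,19/3); v=(-3,1)
3. t=7/3 → L at (0,26/3); v=(3,1)
4. t=7/3 → R at (7,11); v=(-3,1)
5. t=1 → T at (4,12); v=(-3,-1)
6. t=4/3 → L at (0,32/3); v=(3,-1)
7. t=7/3 → R at (7,25/3); v=(-3,-1)

Final position: (7,25/3)
Wall sequence: LRLRTLR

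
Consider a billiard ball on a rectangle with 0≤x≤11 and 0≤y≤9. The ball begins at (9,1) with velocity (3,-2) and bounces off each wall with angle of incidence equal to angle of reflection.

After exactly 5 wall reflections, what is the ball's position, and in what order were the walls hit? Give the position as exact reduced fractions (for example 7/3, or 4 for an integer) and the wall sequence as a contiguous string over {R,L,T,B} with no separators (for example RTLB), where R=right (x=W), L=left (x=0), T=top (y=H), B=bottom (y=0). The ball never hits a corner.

1. t=1/2 → B at (21/2,0); v=(3,2)
2. t=1/6 → R at (11,1/3); v=(-3,2)
3. t=11/3 → L at (0,23/3); v=(3,2)
4. t=2/3 → T at (2,9); v=(3,-2)
5. t=3 → R at (11,3); v=(-3,-2)

Final position: (11,3)
Wall sequence: BRLTR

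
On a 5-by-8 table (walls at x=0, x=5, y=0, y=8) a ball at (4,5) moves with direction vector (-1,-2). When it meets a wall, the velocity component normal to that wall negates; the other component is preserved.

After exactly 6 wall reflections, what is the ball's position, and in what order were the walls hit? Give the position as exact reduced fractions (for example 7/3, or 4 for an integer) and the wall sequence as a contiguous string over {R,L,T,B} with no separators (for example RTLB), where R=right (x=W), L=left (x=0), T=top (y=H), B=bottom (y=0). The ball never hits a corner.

1. t=5/2 → B at (3/2,0); v=(-1,2)
2. t=3/2 → L at (0,3); v=(1,2)
3. t=5/2 → T at (5/2,8); v=(1,-2)
4. t=5/2 → R at (5,3); v=(-1,-2)
5. t=3/2 → B at (7/2,0); v=(-1,2)
6. t=7/2 → L at (0,7); v=(1,2)

Final position: (0,7)
Wall sequence: BLTRBL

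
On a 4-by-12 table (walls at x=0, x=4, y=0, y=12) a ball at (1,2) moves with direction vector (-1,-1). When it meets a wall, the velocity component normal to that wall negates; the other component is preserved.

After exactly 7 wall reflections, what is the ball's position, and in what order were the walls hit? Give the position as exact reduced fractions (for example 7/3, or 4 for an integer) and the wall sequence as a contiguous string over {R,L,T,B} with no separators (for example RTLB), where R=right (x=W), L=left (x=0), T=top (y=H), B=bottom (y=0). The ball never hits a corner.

Final position: (0,9)
Wall sequence: LBRLRTL

1. t=1 → L at (0,1); v=(1,-1)
2. t=1 → B at (1,0); v=(1,1)
3. t=3 → R at (4,3); v=(-1,1)
4. t=4 → L at (0,7); v=(1,1)
5. t=4 → R at (4,11); v=(-1,1)
6. t=1 → T at (3,12); v=(-1,-1)
7. t=3 → L at (0,9); v=(1,-1)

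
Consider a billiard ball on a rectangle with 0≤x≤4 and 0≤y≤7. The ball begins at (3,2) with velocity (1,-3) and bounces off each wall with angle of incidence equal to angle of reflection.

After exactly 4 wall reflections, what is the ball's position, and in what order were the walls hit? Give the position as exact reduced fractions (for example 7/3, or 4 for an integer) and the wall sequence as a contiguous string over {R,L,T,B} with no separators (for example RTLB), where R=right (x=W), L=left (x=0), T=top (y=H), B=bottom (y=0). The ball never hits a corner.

Final position: (0,1)
Wall sequence: BRTL

1. t=2/3 → B at (11/3,0); v=(1,3)
2. t=1/3 → R at (4,1); v=(-1,3)
3. t=2 → T at (2,7); v=(-1,-3)
4. t=2 → L at (0,1); v=(1,-3)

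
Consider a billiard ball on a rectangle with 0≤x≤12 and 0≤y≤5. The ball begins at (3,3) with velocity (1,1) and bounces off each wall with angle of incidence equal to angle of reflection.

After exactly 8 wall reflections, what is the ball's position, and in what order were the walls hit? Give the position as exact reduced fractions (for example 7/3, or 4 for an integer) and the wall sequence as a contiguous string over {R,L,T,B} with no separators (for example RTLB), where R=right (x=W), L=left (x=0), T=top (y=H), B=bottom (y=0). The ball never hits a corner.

1. t=2 → T at (5,5); v=(1,-1)
2. t=5 → B at (10,0); v=(1,1)
3. t=2 → R at (12,2); v=(-1,1)
4. t=3 → T at (9,5); v=(-1,-1)
5. t=5 → B at (4,0); v=(-1,1)
6. t=4 → L at (0,4); v=(1,1)
7. t=1 → T at (1,5); v=(1,-1)
8. t=5 → B at (6,0); v=(1,1)

Final position: (6,0)
Wall sequence: TBRTBLTB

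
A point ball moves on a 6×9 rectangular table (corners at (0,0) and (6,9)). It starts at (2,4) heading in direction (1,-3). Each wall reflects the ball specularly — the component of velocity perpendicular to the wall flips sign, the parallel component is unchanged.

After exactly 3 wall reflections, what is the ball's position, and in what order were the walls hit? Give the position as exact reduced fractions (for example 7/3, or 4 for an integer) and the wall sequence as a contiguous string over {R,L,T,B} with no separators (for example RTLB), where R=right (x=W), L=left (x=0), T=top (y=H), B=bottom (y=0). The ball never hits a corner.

Final position: (17/3,9)
Wall sequence: BRT

1. t=4/3 → B at (10/3,0); v=(1,3)
2. t=8/3 → R at (6,8); v=(-1,3)
3. t=1/3 → T at (17/3,9); v=(-1,-3)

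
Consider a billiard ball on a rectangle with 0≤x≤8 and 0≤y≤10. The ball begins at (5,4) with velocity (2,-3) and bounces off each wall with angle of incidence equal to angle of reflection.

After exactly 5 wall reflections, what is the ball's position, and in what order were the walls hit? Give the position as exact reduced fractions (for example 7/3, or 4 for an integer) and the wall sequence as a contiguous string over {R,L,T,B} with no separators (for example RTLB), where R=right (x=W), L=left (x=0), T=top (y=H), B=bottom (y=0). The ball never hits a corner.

Final position: (5,0)
Wall sequence: BRTLB

1. t=4/3 → B at (23/3,0); v=(2,3)
2. t=1/6 → R at (8,1/2); v=(-2,3)
3. t=19/6 → T at (5/3,10); v=(-2,-3)
4. t=5/6 → L at (0,15/2); v=(2,-3)
5. t=5/2 → B at (5,0); v=(2,3)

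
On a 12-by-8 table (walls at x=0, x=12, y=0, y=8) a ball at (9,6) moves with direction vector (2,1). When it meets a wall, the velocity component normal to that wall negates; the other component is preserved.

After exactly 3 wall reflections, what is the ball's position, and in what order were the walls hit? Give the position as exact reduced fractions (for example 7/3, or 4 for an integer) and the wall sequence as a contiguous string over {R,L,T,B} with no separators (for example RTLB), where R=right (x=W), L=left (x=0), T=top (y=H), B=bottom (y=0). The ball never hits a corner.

1. t=3/2 → R at (12,15/2); v=(-2,1)
2. t=1/2 → T at (11,8); v=(-2,-1)
3. t=11/2 → L at (0,5/2); v=(2,-1)

Final position: (0,5/2)
Wall sequence: RTL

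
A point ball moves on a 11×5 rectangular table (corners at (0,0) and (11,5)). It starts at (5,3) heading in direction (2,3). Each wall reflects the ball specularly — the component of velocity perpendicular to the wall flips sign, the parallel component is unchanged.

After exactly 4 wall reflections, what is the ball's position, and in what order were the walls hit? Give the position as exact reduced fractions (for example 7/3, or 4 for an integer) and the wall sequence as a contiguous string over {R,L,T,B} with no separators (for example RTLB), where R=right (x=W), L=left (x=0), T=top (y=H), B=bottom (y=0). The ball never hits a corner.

1. t=2/3 → T at (19/3,5); v=(2,-3)
2. t=5/3 → B at (29/3,0); v=(2,3)
3. t=2/3 → R at (11,2); v=(-2,3)
4. t=1 → T at (9,5); v=(-2,-3)

Final position: (9,5)
Wall sequence: TBRT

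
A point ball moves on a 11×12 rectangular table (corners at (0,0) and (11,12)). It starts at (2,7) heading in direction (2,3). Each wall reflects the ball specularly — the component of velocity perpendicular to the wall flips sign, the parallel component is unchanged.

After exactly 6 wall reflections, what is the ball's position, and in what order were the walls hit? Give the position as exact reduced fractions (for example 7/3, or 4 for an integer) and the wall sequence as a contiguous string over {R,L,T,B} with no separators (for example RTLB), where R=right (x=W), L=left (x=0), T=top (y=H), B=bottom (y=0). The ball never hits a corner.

1. t=5/3 → T at (16/3,12); v=(2,-3)
2. t=17/6 → R at (11,7/2); v=(-2,-3)
3. t=7/6 → B at (26/3,0); v=(-2,3)
4. t=4 → T at (2/3,12); v=(-2,-3)
5. t=1/3 → L at (0,11); v=(2,-3)
6. t=11/3 → B at (22/3,0); v=(2,3)

Final position: (22/3,0)
Wall sequence: TRBTLB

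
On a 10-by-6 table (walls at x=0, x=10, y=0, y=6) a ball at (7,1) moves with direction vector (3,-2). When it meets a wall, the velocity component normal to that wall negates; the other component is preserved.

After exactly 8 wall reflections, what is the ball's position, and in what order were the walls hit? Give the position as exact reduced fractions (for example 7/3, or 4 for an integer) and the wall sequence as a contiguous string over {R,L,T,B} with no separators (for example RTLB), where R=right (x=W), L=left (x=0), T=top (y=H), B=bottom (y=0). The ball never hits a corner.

1. t=1/2 → B at (17/2,0); v=(3,2)
2. t=1/2 → R at (10,1); v=(-3,2)
3. t=5/2 → T at (5/2,6); v=(-3,-2)
4. t=5/6 → L at (0,13/3); v=(3,-2)
5. t=13/6 → B at (13/2,0); v=(3,2)
6. t=7/6 → R at (10,7/3); v=(-3,2)
7. t=11/6 → T at (9/2,6); v=(-3,-2)
8. t=3/2 → L at (0,3); v=(3,-2)

Final position: (0,3)
Wall sequence: BRTLBRTL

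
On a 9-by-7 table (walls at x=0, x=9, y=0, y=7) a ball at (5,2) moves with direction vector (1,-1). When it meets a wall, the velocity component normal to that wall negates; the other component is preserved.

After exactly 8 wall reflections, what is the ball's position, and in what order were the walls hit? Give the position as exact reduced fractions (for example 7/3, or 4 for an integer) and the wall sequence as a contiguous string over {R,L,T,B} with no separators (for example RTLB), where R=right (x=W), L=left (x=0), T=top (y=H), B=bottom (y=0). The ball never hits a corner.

1. t=2 → B at (7,0); v=(1,1)
2. t=2 → R at (9,2); v=(-1,1)
3. t=5 → T at (4,7); v=(-1,-1)
4. t=4 → L at (0,3); v=(1,-1)
5. t=3 → B at (3,0); v=(1,1)
6. t=6 → R at (9,6); v=(-1,1)
7. t=1 → T at (8,7); v=(-1,-1)
8. t=7 → B at (1,0); v=(-1,1)

Final position: (1,0)
Wall sequence: BRTLBRTB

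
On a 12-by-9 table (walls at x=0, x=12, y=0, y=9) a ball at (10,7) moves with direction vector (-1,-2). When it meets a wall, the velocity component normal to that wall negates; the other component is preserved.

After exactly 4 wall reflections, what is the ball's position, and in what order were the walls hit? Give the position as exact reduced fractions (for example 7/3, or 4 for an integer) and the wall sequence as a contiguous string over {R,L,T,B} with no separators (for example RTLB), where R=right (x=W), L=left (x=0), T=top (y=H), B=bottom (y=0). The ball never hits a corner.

Final position: (5/2,0)
Wall sequence: BTLB

1. t=7/2 → B at (13/2,0); v=(-1,2)
2. t=9/2 → T at (2,9); v=(-1,-2)
3. t=2 → L at (0,5); v=(1,-2)
4. t=5/2 → B at (5/2,0); v=(1,2)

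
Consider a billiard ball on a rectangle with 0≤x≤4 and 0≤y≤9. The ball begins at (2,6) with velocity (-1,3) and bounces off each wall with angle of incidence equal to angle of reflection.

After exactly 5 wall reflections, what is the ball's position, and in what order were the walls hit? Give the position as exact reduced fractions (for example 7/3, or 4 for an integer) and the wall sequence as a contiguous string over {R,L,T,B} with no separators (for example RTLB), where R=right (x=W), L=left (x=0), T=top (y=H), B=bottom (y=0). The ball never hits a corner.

Final position: (3,9)
Wall sequence: TLBRT

1. t=1 → T at (1,9); v=(-1,-3)
2. t=1 → L at (0,6); v=(1,-3)
3. t=2 → B at (2,0); v=(1,3)
4. t=2 → R at (4,6); v=(-1,3)
5. t=1 → T at (3,9); v=(-1,-3)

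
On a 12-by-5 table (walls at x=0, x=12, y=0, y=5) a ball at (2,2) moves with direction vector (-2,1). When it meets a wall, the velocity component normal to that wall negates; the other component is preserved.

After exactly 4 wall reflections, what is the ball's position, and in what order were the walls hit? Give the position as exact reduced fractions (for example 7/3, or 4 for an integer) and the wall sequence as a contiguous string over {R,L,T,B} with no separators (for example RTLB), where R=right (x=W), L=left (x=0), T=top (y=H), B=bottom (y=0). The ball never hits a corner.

Final position: (10,0)
Wall sequence: LTRB

1. t=1 → L at (0,3); v=(2,1)
2. t=2 → T at (4,5); v=(2,-1)
3. t=4 → R at (12,1); v=(-2,-1)
4. t=1 → B at (10,0); v=(-2,1)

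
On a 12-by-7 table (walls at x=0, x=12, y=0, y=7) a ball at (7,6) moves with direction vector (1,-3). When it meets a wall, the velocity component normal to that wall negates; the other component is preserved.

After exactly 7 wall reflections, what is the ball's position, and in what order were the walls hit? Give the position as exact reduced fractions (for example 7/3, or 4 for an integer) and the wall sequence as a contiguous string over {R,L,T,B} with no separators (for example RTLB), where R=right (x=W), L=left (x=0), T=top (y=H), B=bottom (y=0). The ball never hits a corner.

1. t=2 → B at (9,0); v=(1,3)
2. t=7/3 → T at (34/3,7); v=(1,-3)
3. t=2/3 → R at (12,5); v=(-1,-3)
4. t=5/3 → B at (31/3,0); v=(-1,3)
5. t=7/3 → T at (8,7); v=(-1,-3)
6. t=7/3 → B at (17/3,0); v=(-1,3)
7. t=7/3 → T at (10/3,7); v=(-1,-3)

Final position: (10/3,7)
Wall sequence: BTRBTBT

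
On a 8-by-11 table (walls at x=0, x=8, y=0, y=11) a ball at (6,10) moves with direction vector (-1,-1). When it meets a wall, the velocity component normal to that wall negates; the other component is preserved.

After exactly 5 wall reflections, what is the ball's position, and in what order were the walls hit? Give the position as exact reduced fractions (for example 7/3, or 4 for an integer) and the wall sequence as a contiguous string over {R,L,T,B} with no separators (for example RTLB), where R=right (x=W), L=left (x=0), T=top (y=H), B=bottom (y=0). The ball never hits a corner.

1. t=6 → L at (0,4); v=(1,-1)
2. t=4 → B at (4,0); v=(1,1)
3. t=4 → R at (8,4); v=(-1,1)
4. t=7 → T at (1,11); v=(-1,-1)
5. t=1 → L at (0,10); v=(1,-1)

Final position: (0,10)
Wall sequence: LBRTL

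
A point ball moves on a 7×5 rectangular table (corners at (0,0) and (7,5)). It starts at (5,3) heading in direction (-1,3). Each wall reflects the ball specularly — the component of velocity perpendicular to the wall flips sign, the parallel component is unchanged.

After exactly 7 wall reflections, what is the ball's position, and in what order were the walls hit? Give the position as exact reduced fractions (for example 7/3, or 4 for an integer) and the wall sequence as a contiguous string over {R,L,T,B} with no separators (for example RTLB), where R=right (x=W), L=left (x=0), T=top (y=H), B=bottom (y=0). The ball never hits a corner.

Final position: (4,0)
Wall sequence: TBTLBTB

1. t=2/3 → T at (13/3,5); v=(-1,-3)
2. t=5/3 → B at (8/3,0); v=(-1,3)
3. t=5/3 → T at (1,5); v=(-1,-3)
4. t=1 → L at (0,2); v=(1,-3)
5. t=2/3 → B at (2/3,0); v=(1,3)
6. t=5/3 → T at (7/3,5); v=(1,-3)
7. t=5/3 → B at (4,0); v=(1,3)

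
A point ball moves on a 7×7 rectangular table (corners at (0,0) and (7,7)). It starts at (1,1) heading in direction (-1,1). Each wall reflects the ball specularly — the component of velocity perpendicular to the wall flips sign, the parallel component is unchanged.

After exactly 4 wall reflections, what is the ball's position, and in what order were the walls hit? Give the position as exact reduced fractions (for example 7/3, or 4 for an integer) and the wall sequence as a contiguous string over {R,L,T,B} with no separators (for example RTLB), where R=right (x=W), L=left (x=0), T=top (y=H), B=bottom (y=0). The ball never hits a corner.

Final position: (2,0)
Wall sequence: LTRB

1. t=1 → L at (0,2); v=(1,1)
2. t=5 → T at (5,7); v=(1,-1)
3. t=2 → R at (7,5); v=(-1,-1)
4. t=5 → B at (2,0); v=(-1,1)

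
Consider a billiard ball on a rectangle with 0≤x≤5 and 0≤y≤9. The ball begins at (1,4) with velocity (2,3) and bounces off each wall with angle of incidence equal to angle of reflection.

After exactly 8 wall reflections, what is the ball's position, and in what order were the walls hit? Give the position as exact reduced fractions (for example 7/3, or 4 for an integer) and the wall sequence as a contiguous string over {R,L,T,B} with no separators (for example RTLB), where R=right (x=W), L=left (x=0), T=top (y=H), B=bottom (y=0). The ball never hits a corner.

Final position: (7/3,0)
Wall sequence: TRLBRTLB

1. t=5/3 → T at (13/3,9); v=(2,-3)
2. t=1/3 → R at (5,8); v=(-2,-3)
3. t=5/2 → L at (0,1/2); v=(2,-3)
4. t=1/6 → B at (1/3,0); v=(2,3)
5. t=7/3 → R at (5,7); v=(-2,3)
6. t=2/3 → T at (11/3,9); v=(-2,-3)
7. t=11/6 → L at (0,7/2); v=(2,-3)
8. t=7/6 → B at (7/3,0); v=(2,3)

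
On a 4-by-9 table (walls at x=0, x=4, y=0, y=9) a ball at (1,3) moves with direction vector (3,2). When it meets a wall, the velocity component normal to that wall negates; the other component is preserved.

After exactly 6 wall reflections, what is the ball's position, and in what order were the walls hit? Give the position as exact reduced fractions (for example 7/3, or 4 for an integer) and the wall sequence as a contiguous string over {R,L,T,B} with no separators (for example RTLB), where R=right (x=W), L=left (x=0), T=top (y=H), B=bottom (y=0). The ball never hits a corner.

1. t=1 → R at (4,5); v=(-3,2)
2. t=4/3 → L at (0,23/3); v=(3,2)
3. t=2/3 → T at (2,9); v=(3,-2)
4. t=2/3 → R at (4,23/3); v=(-3,-2)
5. t=4/3 → L at (0,5); v=(3,-2)
6. t=4/3 → R at (4,7/3); v=(-3,-2)

Final position: (4,7/3)
Wall sequence: RLTRLR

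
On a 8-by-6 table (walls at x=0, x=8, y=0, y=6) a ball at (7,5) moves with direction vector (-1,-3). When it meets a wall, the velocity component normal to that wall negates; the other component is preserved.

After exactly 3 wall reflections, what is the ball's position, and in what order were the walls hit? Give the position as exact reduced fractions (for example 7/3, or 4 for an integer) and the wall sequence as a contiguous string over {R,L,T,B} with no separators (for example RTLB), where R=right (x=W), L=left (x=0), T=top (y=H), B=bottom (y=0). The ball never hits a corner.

Final position: (4/3,0)
Wall sequence: BTB

1. t=5/3 → B at (16/3,0); v=(-1,3)
2. t=2 → T at (10/3,6); v=(-1,-3)
3. t=2 → B at (4/3,0); v=(-1,3)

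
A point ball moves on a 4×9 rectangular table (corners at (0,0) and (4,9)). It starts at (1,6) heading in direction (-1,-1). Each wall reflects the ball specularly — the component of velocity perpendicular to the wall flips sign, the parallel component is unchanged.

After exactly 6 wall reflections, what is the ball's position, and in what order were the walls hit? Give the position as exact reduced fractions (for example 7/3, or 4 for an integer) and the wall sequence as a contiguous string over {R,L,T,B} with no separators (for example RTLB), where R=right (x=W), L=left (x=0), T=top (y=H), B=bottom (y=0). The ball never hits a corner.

Final position: (2,9)
Wall sequence: LRBLRT

1. t=1 → L at (0,5); v=(1,-1)
2. t=4 → R at (4,1); v=(-1,-1)
3. t=1 → B at (3,0); v=(-1,1)
4. t=3 → L at (0,3); v=(1,1)
5. t=4 → R at (4,7); v=(-1,1)
6. t=2 → T at (2,9); v=(-1,-1)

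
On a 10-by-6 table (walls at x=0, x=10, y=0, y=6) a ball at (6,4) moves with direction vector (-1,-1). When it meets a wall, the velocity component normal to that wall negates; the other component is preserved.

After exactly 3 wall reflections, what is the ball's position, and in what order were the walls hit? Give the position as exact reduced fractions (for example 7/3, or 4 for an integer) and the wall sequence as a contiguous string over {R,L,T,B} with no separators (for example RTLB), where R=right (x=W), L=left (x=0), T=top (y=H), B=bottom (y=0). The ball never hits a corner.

1. t=4 → B at (2,0); v=(-1,1)
2. t=2 → L at (0,2); v=(1,1)
3. t=4 → T at (4,6); v=(1,-1)

Final position: (4,6)
Wall sequence: BLT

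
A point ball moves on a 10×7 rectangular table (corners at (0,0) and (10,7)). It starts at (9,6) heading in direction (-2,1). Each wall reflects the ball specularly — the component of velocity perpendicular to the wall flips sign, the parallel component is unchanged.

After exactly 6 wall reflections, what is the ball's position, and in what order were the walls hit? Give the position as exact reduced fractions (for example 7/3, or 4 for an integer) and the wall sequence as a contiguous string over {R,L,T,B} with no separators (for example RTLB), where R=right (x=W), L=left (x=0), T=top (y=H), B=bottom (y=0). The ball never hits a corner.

1. t=1 → T at (7,7); v=(-2,-1)
2. t=7/2 → L at (0,7/2); v=(2,-1)
3. t=7/2 → B at (7,0); v=(2,1)
4. t=3/2 → R at (10,3/2); v=(-2,1)
5. t=5 → L at (0,13/2); v=(2,1)
6. t=1/2 → T at (1,7); v=(2,-1)

Final position: (1,7)
Wall sequence: TLBRLT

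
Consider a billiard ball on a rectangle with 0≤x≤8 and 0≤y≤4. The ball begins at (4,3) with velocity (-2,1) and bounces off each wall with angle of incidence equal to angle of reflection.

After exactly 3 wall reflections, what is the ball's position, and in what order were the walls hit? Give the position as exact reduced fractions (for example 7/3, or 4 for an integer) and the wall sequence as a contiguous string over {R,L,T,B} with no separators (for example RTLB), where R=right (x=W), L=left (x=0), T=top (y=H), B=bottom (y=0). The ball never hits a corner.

1. t=1 → T at (2,4); v=(-2,-1)
2. t=1 → L at (0,3); v=(2,-1)
3. t=3 → B at (6,0); v=(2,1)

Final position: (6,0)
Wall sequence: TLB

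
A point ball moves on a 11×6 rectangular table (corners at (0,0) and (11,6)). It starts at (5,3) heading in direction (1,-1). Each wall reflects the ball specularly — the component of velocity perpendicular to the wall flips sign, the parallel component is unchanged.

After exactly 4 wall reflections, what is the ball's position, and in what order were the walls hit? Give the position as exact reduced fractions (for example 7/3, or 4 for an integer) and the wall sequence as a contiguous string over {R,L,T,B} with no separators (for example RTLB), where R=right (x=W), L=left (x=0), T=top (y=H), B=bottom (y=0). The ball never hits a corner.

1. t=3 → B at (8,0); v=(1,1)
2. t=3 → R at (11,3); v=(-1,1)
3. t=3 → T at (8,6); v=(-1,-1)
4. t=6 → B at (2,0); v=(-1,1)

Final position: (2,0)
Wall sequence: BRTB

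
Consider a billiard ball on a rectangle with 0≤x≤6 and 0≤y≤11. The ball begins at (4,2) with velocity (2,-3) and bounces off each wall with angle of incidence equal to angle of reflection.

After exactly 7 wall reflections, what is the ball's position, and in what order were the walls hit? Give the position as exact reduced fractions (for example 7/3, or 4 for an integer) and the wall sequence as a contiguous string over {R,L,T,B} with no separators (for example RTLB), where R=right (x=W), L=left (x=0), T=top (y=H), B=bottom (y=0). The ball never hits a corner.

1. t=2/3 → B at (16/3,0); v=(2,3)
2. t=1/3 → R at (6,1); v=(-2,3)
3. t=3 → L at (0,10); v=(2,3)
4. t=1/3 → T at (2/3,11); v=(2,-3)
5. t=8/3 → R at (6,3); v=(-2,-3)
6. t=1 → B at (4,0); v=(-2,3)
7. t=2 → L at (0,6); v=(2,3)

Final position: (0,6)
Wall sequence: BRLTRBL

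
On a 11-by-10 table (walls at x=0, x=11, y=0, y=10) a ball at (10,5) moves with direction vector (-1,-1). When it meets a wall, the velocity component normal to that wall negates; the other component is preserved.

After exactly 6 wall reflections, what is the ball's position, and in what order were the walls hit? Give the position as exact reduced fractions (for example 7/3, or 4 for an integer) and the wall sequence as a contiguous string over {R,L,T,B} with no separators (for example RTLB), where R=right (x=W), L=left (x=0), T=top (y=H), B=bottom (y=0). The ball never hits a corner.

1. t=5 → B at (5,0); v=(-1,1)
2. t=5 → L at (0,5); v=(1,1)
3. t=5 → T at (5,10); v=(1,-1)
4. t=6 → R at (11,4); v=(-1,-1)
5. t=4 → B at (7,0); v=(-1,1)
6. t=7 → L at (0,7); v=(1,1)

Final position: (0,7)
Wall sequence: BLTRBL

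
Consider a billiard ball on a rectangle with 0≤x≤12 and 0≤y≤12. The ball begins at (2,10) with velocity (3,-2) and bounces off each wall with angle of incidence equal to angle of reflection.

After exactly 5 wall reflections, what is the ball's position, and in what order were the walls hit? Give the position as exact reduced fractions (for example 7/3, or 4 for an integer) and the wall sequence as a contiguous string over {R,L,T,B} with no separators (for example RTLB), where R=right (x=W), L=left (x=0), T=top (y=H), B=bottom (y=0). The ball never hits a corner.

1. t=10/3 → R at (12,10/3); v=(-3,-2)
2. t=5/3 → B at (7,0); v=(-3,2)
3. t=7/3 → L at (0,14/3); v=(3,2)
4. t=11/3 → T at (11,12); v=(3,-2)
5. t=1/3 → R at (12,34/3); v=(-3,-2)

Final position: (12,34/3)
Wall sequence: RBLTR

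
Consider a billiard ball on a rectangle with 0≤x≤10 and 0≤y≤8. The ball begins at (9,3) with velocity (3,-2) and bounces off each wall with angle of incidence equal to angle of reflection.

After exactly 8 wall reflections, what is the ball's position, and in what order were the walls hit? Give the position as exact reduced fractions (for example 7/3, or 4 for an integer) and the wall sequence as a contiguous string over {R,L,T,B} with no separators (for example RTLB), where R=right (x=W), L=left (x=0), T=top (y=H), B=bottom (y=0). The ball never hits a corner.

Final position: (19/2,8)
Wall sequence: RBLTRBLT

1. t=1/3 → R at (10,7/3); v=(-3,-2)
2. t=7/6 → B at (13/2,0); v=(-3,2)
3. t=13/6 → L at (0,13/3); v=(3,2)
4. t=11/6 → T at (11/2,8); v=(3,-2)
5. t=3/2 → R at (10,5); v=(-3,-2)
6. t=5/2 → B at (5/2,0); v=(-3,2)
7. t=5/6 → L at (0,5/3); v=(3,2)
8. t=19/6 → T at (19/2,8); v=(3,-2)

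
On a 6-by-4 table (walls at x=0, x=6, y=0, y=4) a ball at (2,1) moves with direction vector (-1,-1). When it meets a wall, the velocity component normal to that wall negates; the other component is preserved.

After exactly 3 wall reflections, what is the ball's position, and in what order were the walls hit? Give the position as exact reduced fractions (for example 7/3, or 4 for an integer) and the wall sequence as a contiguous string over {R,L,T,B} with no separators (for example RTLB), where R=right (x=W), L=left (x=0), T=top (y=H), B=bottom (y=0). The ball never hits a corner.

Final position: (3,4)
Wall sequence: BLT

1. t=1 → B at (1,0); v=(-1,1)
2. t=1 → L at (0,1); v=(1,1)
3. t=3 → T at (3,4); v=(1,-1)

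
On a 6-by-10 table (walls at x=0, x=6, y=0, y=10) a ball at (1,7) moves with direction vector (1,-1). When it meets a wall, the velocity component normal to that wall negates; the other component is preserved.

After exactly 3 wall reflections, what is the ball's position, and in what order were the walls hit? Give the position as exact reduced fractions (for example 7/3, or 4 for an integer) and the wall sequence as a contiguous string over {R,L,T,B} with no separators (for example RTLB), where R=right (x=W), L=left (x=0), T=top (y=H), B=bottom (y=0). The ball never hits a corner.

1. t=5 → R at (6,2); v=(-1,-1)
2. t=2 → B at (4,0); v=(-1,1)
3. t=4 → L at (0,4); v=(1,1)

Final position: (0,4)
Wall sequence: RBL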